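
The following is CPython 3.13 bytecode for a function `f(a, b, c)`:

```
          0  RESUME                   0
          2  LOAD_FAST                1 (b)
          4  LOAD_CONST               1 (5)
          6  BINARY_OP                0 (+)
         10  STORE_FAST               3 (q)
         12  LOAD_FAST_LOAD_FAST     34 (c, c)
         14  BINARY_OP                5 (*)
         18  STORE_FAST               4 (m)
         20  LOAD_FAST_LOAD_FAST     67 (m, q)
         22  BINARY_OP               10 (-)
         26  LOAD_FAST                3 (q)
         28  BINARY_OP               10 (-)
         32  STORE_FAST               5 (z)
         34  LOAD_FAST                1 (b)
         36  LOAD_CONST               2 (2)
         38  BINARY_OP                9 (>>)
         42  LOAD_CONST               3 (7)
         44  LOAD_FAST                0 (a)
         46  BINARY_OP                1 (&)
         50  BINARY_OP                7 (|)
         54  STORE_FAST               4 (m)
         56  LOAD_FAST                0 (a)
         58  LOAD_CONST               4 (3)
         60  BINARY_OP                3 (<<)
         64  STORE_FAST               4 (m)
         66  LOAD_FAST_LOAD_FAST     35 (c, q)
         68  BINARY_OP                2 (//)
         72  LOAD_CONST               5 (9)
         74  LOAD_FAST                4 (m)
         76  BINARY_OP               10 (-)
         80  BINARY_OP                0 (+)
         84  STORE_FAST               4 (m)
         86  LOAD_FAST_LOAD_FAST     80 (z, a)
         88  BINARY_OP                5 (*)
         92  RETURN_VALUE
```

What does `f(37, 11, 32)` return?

36704

LOAD_FAST b → push 11. Stack: [11]
LOAD_CONST → push 5. Stack: [11, 5]
BINARY_OP + → 11 + 5 = 16. Stack: [16]
STORE_FAST q → q=16. Stack: []
LOAD_FAST_LOAD_FAST c,c → push 32,32. Stack: [32, 32]
BINARY_OP * → 32 * 32 = 1024. Stack: [1024]
STORE_FAST m → m=1024. Stack: []
LOAD_FAST_LOAD_FAST m,q → push 1024,16. Stack: [1024, 16]
BINARY_OP - → 1024 - 16 = 1008. Stack: [1008]
LOAD_FAST q → push 16. Stack: [1008, 16]
BINARY_OP - → 1008 - 16 = 992. Stack: [992]
STORE_FAST z → z=992. Stack: []
LOAD_FAST b → push 11. Stack: [11]
LOAD_CONST → push 2. Stack: [11, 2]
BINARY_OP >> → 11 >> 2 = 2. Stack: [2]
LOAD_CONST → push 7. Stack: [2, 7]
LOAD_FAST a → push 37. Stack: [2, 7, 37]
BINARY_OP & → 7 & 37 = 5. Stack: [2, 5]
BINARY_OP | → 2 | 5 = 7. Stack: [7]
STORE_FAST m → m=7. Stack: []
LOAD_FAST a → push 37. Stack: [37]
LOAD_CONST → push 3. Stack: [37, 3]
BINARY_OP << → 37 << 3 = 296. Stack: [296]
STORE_FAST m → m=296. Stack: []
LOAD_FAST_LOAD_FAST c,q → push 32,16. Stack: [32, 16]
BINARY_OP // → 32 // 16 = 2. Stack: [2]
LOAD_CONST → push 9. Stack: [2, 9]
LOAD_FAST m → push 296. Stack: [2, 9, 296]
BINARY_OP - → 9 - 296 = -287. Stack: [2, -287]
BINARY_OP + → 2 + -287 = -285. Stack: [-285]
STORE_FAST m → m=-285. Stack: []
LOAD_FAST_LOAD_FAST z,a → push 992,37. Stack: [992, 37]
BINARY_OP * → 992 * 37 = 36704. Stack: [36704]
RETURN_VALUE → return 36704.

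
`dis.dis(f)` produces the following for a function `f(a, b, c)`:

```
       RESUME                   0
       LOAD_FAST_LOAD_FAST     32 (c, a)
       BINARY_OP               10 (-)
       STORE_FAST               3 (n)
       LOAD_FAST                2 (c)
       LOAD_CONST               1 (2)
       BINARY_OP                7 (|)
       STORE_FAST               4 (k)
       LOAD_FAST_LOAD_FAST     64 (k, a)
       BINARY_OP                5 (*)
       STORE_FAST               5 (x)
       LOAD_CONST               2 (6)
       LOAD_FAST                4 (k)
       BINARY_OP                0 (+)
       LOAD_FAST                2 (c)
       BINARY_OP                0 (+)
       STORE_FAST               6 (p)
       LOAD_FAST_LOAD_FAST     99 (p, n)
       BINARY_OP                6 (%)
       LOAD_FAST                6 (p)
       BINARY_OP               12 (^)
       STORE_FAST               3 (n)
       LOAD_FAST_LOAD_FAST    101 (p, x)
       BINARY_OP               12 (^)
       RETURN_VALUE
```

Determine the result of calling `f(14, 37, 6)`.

70

LOAD_FAST_LOAD_FAST c,a → push 6,14. Stack: [6, 14]
BINARY_OP - → 6 - 14 = -8. Stack: [-8]
STORE_FAST n → n=-8. Stack: []
LOAD_FAST c → push 6. Stack: [6]
LOAD_CONST → push 2. Stack: [6, 2]
BINARY_OP | → 6 | 2 = 6. Stack: [6]
STORE_FAST k → k=6. Stack: []
LOAD_FAST_LOAD_FAST k,a → push 6,14. Stack: [6, 14]
BINARY_OP * → 6 * 14 = 84. Stack: [84]
STORE_FAST x → x=84. Stack: []
LOAD_CONST → push 6. Stack: [6]
LOAD_FAST k → push 6. Stack: [6, 6]
BINARY_OP + → 6 + 6 = 12. Stack: [12]
LOAD_FAST c → push 6. Stack: [12, 6]
BINARY_OP + → 12 + 6 = 18. Stack: [18]
STORE_FAST p → p=18. Stack: []
LOAD_FAST_LOAD_FAST p,n → push 18,-8. Stack: [18, -8]
BINARY_OP % → 18 % -8 = -6. Stack: [-6]
LOAD_FAST p → push 18. Stack: [-6, 18]
BINARY_OP ^ → -6 ^ 18 = -24. Stack: [-24]
STORE_FAST n → n=-24. Stack: []
LOAD_FAST_LOAD_FAST p,x → push 18,84. Stack: [18, 84]
BINARY_OP ^ → 18 ^ 84 = 70. Stack: [70]
RETURN_VALUE → return 70.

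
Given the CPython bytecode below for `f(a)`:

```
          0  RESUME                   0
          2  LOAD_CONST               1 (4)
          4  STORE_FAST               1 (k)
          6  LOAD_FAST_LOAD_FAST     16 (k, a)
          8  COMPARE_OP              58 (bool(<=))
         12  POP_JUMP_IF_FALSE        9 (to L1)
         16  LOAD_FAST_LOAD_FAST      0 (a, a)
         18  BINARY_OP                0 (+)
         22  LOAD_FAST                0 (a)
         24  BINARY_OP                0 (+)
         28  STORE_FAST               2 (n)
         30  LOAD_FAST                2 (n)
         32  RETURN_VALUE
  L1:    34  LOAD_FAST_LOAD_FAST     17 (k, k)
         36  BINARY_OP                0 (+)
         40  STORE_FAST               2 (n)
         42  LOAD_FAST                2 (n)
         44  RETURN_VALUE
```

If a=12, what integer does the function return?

36

LOAD_CONST → push 4. Stack: [4]
STORE_FAST k → k=4. Stack: []
LOAD_FAST_LOAD_FAST k,a → push 4,12. Stack: [4, 12]
COMPARE_OP bool(<=) → 4 vs 12 = True. Stack: [True]
POP_JUMP_IF_FALSE → pop True; no jump. Stack: []
LOAD_FAST_LOAD_FAST a,a → push 12,12. Stack: [12, 12]
BINARY_OP + → 12 + 12 = 24. Stack: [24]
LOAD_FAST a → push 12. Stack: [24, 12]
BINARY_OP + → 24 + 12 = 36. Stack: [36]
STORE_FAST n → n=36. Stack: []
LOAD_FAST n → push 36. Stack: [36]
RETURN_VALUE → return 36.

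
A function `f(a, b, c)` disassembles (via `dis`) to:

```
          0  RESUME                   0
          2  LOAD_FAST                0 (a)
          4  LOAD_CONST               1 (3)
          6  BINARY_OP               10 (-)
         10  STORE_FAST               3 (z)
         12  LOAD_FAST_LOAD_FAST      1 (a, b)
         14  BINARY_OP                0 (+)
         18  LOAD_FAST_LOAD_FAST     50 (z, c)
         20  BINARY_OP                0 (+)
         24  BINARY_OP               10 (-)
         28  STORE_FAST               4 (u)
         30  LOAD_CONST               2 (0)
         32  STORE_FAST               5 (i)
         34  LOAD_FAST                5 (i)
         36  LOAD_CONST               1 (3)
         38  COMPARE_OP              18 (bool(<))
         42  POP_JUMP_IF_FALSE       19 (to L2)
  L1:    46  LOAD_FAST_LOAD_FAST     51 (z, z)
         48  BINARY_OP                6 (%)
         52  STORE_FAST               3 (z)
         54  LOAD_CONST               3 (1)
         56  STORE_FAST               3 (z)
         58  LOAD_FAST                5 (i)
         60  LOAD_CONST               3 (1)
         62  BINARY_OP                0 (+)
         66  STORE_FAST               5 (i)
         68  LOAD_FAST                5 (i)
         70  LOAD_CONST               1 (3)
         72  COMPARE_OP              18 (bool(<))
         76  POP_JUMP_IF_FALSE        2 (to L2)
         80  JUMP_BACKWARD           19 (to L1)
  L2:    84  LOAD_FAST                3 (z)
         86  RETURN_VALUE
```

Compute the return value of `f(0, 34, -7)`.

1

LOAD_FAST a → push 0. Stack: [0]
LOAD_CONST → push 3. Stack: [0, 3]
BINARY_OP - → 0 - 3 = -3. Stack: [-3]
STORE_FAST z → z=-3. Stack: []
LOAD_FAST_LOAD_FAST a,b → push 0,34. Stack: [0, 34]
BINARY_OP + → 0 + 34 = 34. Stack: [34]
LOAD_FAST_LOAD_FAST z,c → push -3,-7. Stack: [34, -3, -7]
BINARY_OP + → -3 + -7 = -10. Stack: [34, -10]
BINARY_OP - → 34 - -10 = 44. Stack: [44]
STORE_FAST u → u=44. Stack: []
LOAD_CONST → push 0. Stack: [0]
STORE_FAST i → i=0. Stack: []
LOAD_FAST i → push 0. Stack: [0]
LOAD_CONST → push 3. Stack: [0, 3]
COMPARE_OP bool(<) → 0 vs 3 = True. Stack: [True]
POP_JUMP_IF_FALSE → pop True; no jump. Stack: []
LOAD_FAST_LOAD_FAST z,z → push -3,-3. Stack: [-3, -3]
BINARY_OP % → -3 % -3 = 0. Stack: [0]
STORE_FAST z → z=0. Stack: []
LOAD_CONST → push 1. Stack: [1]
STORE_FAST z → z=1. Stack: []
LOAD_FAST i → push 0. Stack: [0]
LOAD_CONST → push 1. Stack: [0, 1]
BINARY_OP + → 0 + 1 = 1. Stack: [1]
STORE_FAST i → i=1. Stack: []
LOAD_FAST i → push 1. Stack: [1]
LOAD_CONST → push 3. Stack: [1, 3]
COMPARE_OP bool(<) → 1 vs 3 = True. Stack: [True]
POP_JUMP_IF_FALSE → pop True; no jump. Stack: []
LOAD_FAST_LOAD_FAST z,z → push 1,1. Stack: [1, 1]
BINARY_OP % → 1 % 1 = 0. Stack: [0]
STORE_FAST z → z=0. Stack: []
LOAD_CONST → push 1. Stack: [1]
STORE_FAST z → z=1. Stack: []
LOAD_FAST i → push 1. Stack: [1]
LOAD_CONST → push 1. Stack: [1, 1]
BINARY_OP + → 1 + 1 = 2. Stack: [2]
STORE_FAST i → i=2. Stack: []
LOAD_FAST i → push 2. Stack: [2]
LOAD_CONST → push 3. Stack: [2, 3]
COMPARE_OP bool(<) → 2 vs 3 = True. Stack: [True]
POP_JUMP_IF_FALSE → pop True; no jump. Stack: []
LOAD_FAST_LOAD_FAST z,z → push 1,1. Stack: [1, 1]
BINARY_OP % → 1 % 1 = 0. Stack: [0]
STORE_FAST z → z=0. Stack: []
LOAD_CONST → push 1. Stack: [1]
STORE_FAST z → z=1. Stack: []
LOAD_FAST i → push 2. Stack: [2]
LOAD_CONST → push 1. Stack: [2, 1]
BINARY_OP + → 2 + 1 = 3. Stack: [3]
STORE_FAST i → i=3. Stack: []
LOAD_FAST i → push 3. Stack: [3]
LOAD_CONST → push 3. Stack: [3, 3]
COMPARE_OP bool(<) → 3 vs 3 = False. Stack: [False]
POP_JUMP_IF_FALSE → pop False; jump. Stack: []
LOAD_FAST z → push 1. Stack: [1]
RETURN_VALUE → return 1.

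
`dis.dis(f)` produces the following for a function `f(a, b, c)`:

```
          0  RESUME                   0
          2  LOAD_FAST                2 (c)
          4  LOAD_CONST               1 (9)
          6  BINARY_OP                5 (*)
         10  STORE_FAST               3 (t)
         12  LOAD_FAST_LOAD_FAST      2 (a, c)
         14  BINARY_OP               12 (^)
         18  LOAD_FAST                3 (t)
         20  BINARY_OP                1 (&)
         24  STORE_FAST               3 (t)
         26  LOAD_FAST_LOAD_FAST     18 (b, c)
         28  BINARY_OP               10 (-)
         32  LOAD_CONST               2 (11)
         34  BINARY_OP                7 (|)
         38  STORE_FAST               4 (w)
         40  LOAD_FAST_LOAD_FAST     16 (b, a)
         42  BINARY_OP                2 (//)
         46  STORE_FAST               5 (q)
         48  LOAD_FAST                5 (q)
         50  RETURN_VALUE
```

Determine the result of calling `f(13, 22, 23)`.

1

LOAD_FAST c → push 23. Stack: [23]
LOAD_CONST → push 9. Stack: [23, 9]
BINARY_OP * → 23 * 9 = 207. Stack: [207]
STORE_FAST t → t=207. Stack: []
LOAD_FAST_LOAD_FAST a,c → push 13,23. Stack: [13, 23]
BINARY_OP ^ → 13 ^ 23 = 26. Stack: [26]
LOAD_FAST t → push 207. Stack: [26, 207]
BINARY_OP & → 26 & 207 = 10. Stack: [10]
STORE_FAST t → t=10. Stack: []
LOAD_FAST_LOAD_FAST b,c → push 22,23. Stack: [22, 23]
BINARY_OP - → 22 - 23 = -1. Stack: [-1]
LOAD_CONST → push 11. Stack: [-1, 11]
BINARY_OP | → -1 | 11 = -1. Stack: [-1]
STORE_FAST w → w=-1. Stack: []
LOAD_FAST_LOAD_FAST b,a → push 22,13. Stack: [22, 13]
BINARY_OP // → 22 // 13 = 1. Stack: [1]
STORE_FAST q → q=1. Stack: []
LOAD_FAST q → push 1. Stack: [1]
RETURN_VALUE → return 1.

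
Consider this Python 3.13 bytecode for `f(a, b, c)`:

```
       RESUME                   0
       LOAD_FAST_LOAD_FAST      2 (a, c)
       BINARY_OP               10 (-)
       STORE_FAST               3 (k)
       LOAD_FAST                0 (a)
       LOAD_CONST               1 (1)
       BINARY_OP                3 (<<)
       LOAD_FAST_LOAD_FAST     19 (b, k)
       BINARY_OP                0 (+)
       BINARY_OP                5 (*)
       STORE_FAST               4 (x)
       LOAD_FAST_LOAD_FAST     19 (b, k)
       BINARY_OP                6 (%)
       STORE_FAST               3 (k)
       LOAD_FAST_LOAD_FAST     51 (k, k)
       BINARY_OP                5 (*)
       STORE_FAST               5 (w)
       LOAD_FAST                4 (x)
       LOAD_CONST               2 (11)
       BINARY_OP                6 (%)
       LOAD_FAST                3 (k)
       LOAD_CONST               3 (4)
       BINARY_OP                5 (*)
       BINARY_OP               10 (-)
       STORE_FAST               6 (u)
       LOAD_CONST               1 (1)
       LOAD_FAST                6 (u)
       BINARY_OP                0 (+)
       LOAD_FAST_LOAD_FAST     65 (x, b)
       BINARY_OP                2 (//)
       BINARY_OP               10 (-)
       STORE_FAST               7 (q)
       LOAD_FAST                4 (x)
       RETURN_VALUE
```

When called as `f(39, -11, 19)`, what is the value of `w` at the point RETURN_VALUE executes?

LOAD_FAST_LOAD_FAST a,c → push 39,19. Stack: [39, 19]
BINARY_OP - → 39 - 19 = 20. Stack: [20]
STORE_FAST k → k=20. Stack: []
LOAD_FAST a → push 39. Stack: [39]
LOAD_CONST → push 1. Stack: [39, 1]
BINARY_OP << → 39 << 1 = 78. Stack: [78]
LOAD_FAST_LOAD_FAST b,k → push -11,20. Stack: [78, -11, 20]
BINARY_OP + → -11 + 20 = 9. Stack: [78, 9]
BINARY_OP * → 78 * 9 = 702. Stack: [702]
STORE_FAST x → x=702. Stack: []
LOAD_FAST_LOAD_FAST b,k → push -11,20. Stack: [-11, 20]
BINARY_OP % → -11 % 20 = 9. Stack: [9]
STORE_FAST k → k=9. Stack: []
LOAD_FAST_LOAD_FAST k,k → push 9,9. Stack: [9, 9]
BINARY_OP * → 9 * 9 = 81. Stack: [81]
STORE_FAST w → w=81. Stack: []
LOAD_FAST x → push 702. Stack: [702]
LOAD_CONST → push 11. Stack: [702, 11]
BINARY_OP % → 702 % 11 = 9. Stack: [9]
LOAD_FAST k → push 9. Stack: [9, 9]
LOAD_CONST → push 4. Stack: [9, 9, 4]
BINARY_OP * → 9 * 4 = 36. Stack: [9, 36]
BINARY_OP - → 9 - 36 = -27. Stack: [-27]
STORE_FAST u → u=-27. Stack: []
LOAD_CONST → push 1. Stack: [1]
LOAD_FAST u → push -27. Stack: [1, -27]
BINARY_OP + → 1 + -27 = -26. Stack: [-26]
LOAD_FAST_LOAD_FAST x,b → push 702,-11. Stack: [-26, 702, -11]
BINARY_OP // → 702 // -11 = -64. Stack: [-26, -64]
BINARY_OP - → -26 - -64 = 38. Stack: [38]
STORE_FAST q → q=38. Stack: []
LOAD_FAST x → push 702. Stack: [702]
RETURN_VALUE → return 702.

81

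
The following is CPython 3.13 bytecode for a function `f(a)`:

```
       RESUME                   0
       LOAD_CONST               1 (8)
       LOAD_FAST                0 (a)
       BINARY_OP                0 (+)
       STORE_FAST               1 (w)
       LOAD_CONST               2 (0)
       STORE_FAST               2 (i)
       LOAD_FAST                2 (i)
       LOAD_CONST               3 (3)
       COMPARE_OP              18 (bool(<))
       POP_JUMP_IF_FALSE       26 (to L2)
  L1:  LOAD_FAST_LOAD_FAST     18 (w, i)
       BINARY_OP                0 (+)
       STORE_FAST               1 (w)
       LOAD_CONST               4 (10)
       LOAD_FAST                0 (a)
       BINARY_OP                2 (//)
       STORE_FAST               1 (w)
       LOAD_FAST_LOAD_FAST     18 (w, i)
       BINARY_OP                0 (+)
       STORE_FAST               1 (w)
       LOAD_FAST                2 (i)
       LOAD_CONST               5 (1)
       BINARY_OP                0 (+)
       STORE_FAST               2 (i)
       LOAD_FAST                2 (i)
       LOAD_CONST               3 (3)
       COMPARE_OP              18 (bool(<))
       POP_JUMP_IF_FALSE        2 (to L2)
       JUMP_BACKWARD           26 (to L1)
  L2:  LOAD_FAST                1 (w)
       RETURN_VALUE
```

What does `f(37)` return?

2

LOAD_CONST → push 8. Stack: [8]
LOAD_FAST a → push 37. Stack: [8, 37]
BINARY_OP + → 8 + 37 = 45. Stack: [45]
STORE_FAST w → w=45. Stack: []
LOAD_CONST → push 0. Stack: [0]
STORE_FAST i → i=0. Stack: []
LOAD_FAST i → push 0. Stack: [0]
LOAD_CONST → push 3. Stack: [0, 3]
COMPARE_OP bool(<) → 0 vs 3 = True. Stack: [True]
POP_JUMP_IF_FALSE → pop True; no jump. Stack: []
LOAD_FAST_LOAD_FAST w,i → push 45,0. Stack: [45, 0]
BINARY_OP + → 45 + 0 = 45. Stack: [45]
STORE_FAST w → w=45. Stack: []
LOAD_CONST → push 10. Stack: [10]
LOAD_FAST a → push 37. Stack: [10, 37]
BINARY_OP // → 10 // 37 = 0. Stack: [0]
STORE_FAST w → w=0. Stack: []
LOAD_FAST_LOAD_FAST w,i → push 0,0. Stack: [0, 0]
BINARY_OP + → 0 + 0 = 0. Stack: [0]
STORE_FAST w → w=0. Stack: []
LOAD_FAST i → push 0. Stack: [0]
LOAD_CONST → push 1. Stack: [0, 1]
BINARY_OP + → 0 + 1 = 1. Stack: [1]
STORE_FAST i → i=1. Stack: []
LOAD_FAST i → push 1. Stack: [1]
LOAD_CONST → push 3. Stack: [1, 3]
COMPARE_OP bool(<) → 1 vs 3 = True. Stack: [True]
POP_JUMP_IF_FALSE → pop True; no jump. Stack: []
LOAD_FAST_LOAD_FAST w,i → push 0,1. Stack: [0, 1]
BINARY_OP + → 0 + 1 = 1. Stack: [1]
STORE_FAST w → w=1. Stack: []
LOAD_CONST → push 10. Stack: [10]
LOAD_FAST a → push 37. Stack: [10, 37]
BINARY_OP // → 10 // 37 = 0. Stack: [0]
STORE_FAST w → w=0. Stack: []
LOAD_FAST_LOAD_FAST w,i → push 0,1. Stack: [0, 1]
BINARY_OP + → 0 + 1 = 1. Stack: [1]
STORE_FAST w → w=1. Stack: []
LOAD_FAST i → push 1. Stack: [1]
LOAD_CONST → push 1. Stack: [1, 1]
BINARY_OP + → 1 + 1 = 2. Stack: [2]
STORE_FAST i → i=2. Stack: []
LOAD_FAST i → push 2. Stack: [2]
LOAD_CONST → push 3. Stack: [2, 3]
COMPARE_OP bool(<) → 2 vs 3 = True. Stack: [True]
POP_JUMP_IF_FALSE → pop True; no jump. Stack: []
LOAD_FAST_LOAD_FAST w,i → push 1,2. Stack: [1, 2]
BINARY_OP + → 1 + 2 = 3. Stack: [3]
STORE_FAST w → w=3. Stack: []
LOAD_CONST → push 10. Stack: [10]
LOAD_FAST a → push 37. Stack: [10, 37]
BINARY_OP // → 10 // 37 = 0. Stack: [0]
STORE_FAST w → w=0. Stack: []
LOAD_FAST_LOAD_FAST w,i → push 0,2. Stack: [0, 2]
BINARY_OP + → 0 + 2 = 2. Stack: [2]
STORE_FAST w → w=2. Stack: []
LOAD_FAST i → push 2. Stack: [2]
LOAD_CONST → push 1. Stack: [2, 1]
BINARY_OP + → 2 + 1 = 3. Stack: [3]
STORE_FAST i → i=3. Stack: []
LOAD_FAST i → push 3. Stack: [3]
LOAD_CONST → push 3. Stack: [3, 3]
COMPARE_OP bool(<) → 3 vs 3 = False. Stack: [False]
POP_JUMP_IF_FALSE → pop False; jump. Stack: []
LOAD_FAST w → push 2. Stack: [2]
RETURN_VALUE → return 2.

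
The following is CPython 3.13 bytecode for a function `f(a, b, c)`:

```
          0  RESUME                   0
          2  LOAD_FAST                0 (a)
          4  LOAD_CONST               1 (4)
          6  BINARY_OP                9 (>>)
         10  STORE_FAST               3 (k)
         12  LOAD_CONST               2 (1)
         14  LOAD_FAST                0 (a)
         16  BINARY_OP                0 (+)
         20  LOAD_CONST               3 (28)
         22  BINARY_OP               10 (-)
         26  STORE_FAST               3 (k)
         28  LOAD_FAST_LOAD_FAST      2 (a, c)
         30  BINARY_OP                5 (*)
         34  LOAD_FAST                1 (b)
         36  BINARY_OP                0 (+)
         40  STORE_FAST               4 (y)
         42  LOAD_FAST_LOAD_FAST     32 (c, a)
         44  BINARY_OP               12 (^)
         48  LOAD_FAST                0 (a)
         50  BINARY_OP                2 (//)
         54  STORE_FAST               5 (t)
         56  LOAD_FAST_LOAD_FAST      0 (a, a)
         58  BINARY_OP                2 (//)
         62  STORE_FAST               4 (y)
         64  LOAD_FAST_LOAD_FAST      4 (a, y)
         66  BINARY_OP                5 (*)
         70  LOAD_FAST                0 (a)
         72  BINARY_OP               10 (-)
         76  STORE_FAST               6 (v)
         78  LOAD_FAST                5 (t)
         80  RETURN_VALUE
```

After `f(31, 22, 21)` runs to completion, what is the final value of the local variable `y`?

1

LOAD_FAST a → push 31. Stack: [31]
LOAD_CONST → push 4. Stack: [31, 4]
BINARY_OP >> → 31 >> 4 = 1. Stack: [1]
STORE_FAST k → k=1. Stack: []
LOAD_CONST → push 1. Stack: [1]
LOAD_FAST a → push 31. Stack: [1, 31]
BINARY_OP + → 1 + 31 = 32. Stack: [32]
LOAD_CONST → push 28. Stack: [32, 28]
BINARY_OP - → 32 - 28 = 4. Stack: [4]
STORE_FAST k → k=4. Stack: []
LOAD_FAST_LOAD_FAST a,c → push 31,21. Stack: [31, 21]
BINARY_OP * → 31 * 21 = 651. Stack: [651]
LOAD_FAST b → push 22. Stack: [651, 22]
BINARY_OP + → 651 + 22 = 673. Stack: [673]
STORE_FAST y → y=673. Stack: []
LOAD_FAST_LOAD_FAST c,a → push 21,31. Stack: [21, 31]
BINARY_OP ^ → 21 ^ 31 = 10. Stack: [10]
LOAD_FAST a → push 31. Stack: [10, 31]
BINARY_OP // → 10 // 31 = 0. Stack: [0]
STORE_FAST t → t=0. Stack: []
LOAD_FAST_LOAD_FAST a,a → push 31,31. Stack: [31, 31]
BINARY_OP // → 31 // 31 = 1. Stack: [1]
STORE_FAST y → y=1. Stack: []
LOAD_FAST_LOAD_FAST a,y → push 31,1. Stack: [31, 1]
BINARY_OP * → 31 * 1 = 31. Stack: [31]
LOAD_FAST a → push 31. Stack: [31, 31]
BINARY_OP - → 31 - 31 = 0. Stack: [0]
STORE_FAST v → v=0. Stack: []
LOAD_FAST t → push 0. Stack: [0]
RETURN_VALUE → return 0.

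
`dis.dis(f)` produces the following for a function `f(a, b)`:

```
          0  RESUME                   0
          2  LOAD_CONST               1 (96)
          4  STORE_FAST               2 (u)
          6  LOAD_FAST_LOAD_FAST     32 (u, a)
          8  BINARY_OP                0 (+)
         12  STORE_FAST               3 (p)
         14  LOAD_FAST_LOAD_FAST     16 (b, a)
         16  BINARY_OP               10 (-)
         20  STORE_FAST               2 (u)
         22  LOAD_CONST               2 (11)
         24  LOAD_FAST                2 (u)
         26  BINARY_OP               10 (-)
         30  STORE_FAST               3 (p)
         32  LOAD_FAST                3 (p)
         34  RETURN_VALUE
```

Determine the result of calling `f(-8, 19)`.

LOAD_CONST → push 96. Stack: [96]
STORE_FAST u → u=96. Stack: []
LOAD_FAST_LOAD_FAST u,a → push 96,-8. Stack: [96, -8]
BINARY_OP + → 96 + -8 = 88. Stack: [88]
STORE_FAST p → p=88. Stack: []
LOAD_FAST_LOAD_FAST b,a → push 19,-8. Stack: [19, -8]
BINARY_OP - → 19 - -8 = 27. Stack: [27]
STORE_FAST u → u=27. Stack: []
LOAD_CONST → push 11. Stack: [11]
LOAD_FAST u → push 27. Stack: [11, 27]
BINARY_OP - → 11 - 27 = -16. Stack: [-16]
STORE_FAST p → p=-16. Stack: []
LOAD_FAST p → push -16. Stack: [-16]
RETURN_VALUE → return -16.

-16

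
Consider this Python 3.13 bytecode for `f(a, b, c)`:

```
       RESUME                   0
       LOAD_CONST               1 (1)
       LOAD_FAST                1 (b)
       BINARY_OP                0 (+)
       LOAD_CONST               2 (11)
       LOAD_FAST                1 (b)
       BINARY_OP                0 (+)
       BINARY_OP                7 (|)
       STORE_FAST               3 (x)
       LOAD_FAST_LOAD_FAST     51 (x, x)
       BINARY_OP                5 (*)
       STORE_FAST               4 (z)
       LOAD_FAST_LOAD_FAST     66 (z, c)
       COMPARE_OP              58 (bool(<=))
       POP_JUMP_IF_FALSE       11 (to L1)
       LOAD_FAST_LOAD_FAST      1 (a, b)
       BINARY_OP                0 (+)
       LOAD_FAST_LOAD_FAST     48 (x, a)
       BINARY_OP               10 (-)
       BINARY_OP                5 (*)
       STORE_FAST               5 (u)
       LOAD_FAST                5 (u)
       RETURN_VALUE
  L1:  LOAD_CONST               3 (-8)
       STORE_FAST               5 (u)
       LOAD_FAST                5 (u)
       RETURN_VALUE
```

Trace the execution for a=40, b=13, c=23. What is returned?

LOAD_CONST → push 1. Stack: [1]
LOAD_FAST b → push 13. Stack: [1, 13]
BINARY_OP + → 1 + 13 = 14. Stack: [14]
LOAD_CONST → push 11. Stack: [14, 11]
LOAD_FAST b → push 13. Stack: [14, 11, 13]
BINARY_OP + → 11 + 13 = 24. Stack: [14, 24]
BINARY_OP | → 14 | 24 = 30. Stack: [30]
STORE_FAST x → x=30. Stack: []
LOAD_FAST_LOAD_FAST x,x → push 30,30. Stack: [30, 30]
BINARY_OP * → 30 * 30 = 900. Stack: [900]
STORE_FAST z → z=900. Stack: []
LOAD_FAST_LOAD_FAST z,c → push 900,23. Stack: [900, 23]
COMPARE_OP bool(<=) → 900 vs 23 = False. Stack: [False]
POP_JUMP_IF_FALSE → pop False; jump. Stack: []
LOAD_CONST → push -8. Stack: [-8]
STORE_FAST u → u=-8. Stack: []
LOAD_FAST u → push -8. Stack: [-8]
RETURN_VALUE → return -8.

-8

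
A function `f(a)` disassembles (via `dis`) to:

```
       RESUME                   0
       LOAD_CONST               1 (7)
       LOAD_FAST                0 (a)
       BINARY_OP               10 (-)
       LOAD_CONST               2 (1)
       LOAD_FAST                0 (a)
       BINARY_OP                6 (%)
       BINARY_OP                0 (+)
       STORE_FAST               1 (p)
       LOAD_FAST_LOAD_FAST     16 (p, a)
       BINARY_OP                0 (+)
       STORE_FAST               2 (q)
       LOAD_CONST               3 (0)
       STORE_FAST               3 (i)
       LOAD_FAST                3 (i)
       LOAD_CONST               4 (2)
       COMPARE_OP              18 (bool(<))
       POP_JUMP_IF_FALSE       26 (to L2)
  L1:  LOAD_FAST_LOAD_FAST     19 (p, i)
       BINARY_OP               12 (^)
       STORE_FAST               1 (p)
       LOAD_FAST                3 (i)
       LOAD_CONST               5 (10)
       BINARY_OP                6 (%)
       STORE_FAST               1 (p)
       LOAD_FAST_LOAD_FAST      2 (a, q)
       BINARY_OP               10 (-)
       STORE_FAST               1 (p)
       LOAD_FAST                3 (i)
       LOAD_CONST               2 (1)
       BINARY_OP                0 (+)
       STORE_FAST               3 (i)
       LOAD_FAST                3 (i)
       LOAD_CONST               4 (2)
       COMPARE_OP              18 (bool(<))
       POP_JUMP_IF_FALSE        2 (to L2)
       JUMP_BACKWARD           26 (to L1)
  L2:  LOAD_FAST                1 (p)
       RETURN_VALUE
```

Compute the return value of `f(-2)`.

-8

LOAD_CONST → push 7. Stack: [7]
LOAD_FAST a → push -2. Stack: [7, -2]
BINARY_OP - → 7 - -2 = 9. Stack: [9]
LOAD_CONST → push 1. Stack: [9, 1]
LOAD_FAST a → push -2. Stack: [9, 1, -2]
BINARY_OP % → 1 % -2 = -1. Stack: [9, -1]
BINARY_OP + → 9 + -1 = 8. Stack: [8]
STORE_FAST p → p=8. Stack: []
LOAD_FAST_LOAD_FAST p,a → push 8,-2. Stack: [8, -2]
BINARY_OP + → 8 + -2 = 6. Stack: [6]
STORE_FAST q → q=6. Stack: []
LOAD_CONST → push 0. Stack: [0]
STORE_FAST i → i=0. Stack: []
LOAD_FAST i → push 0. Stack: [0]
LOAD_CONST → push 2. Stack: [0, 2]
COMPARE_OP bool(<) → 0 vs 2 = True. Stack: [True]
POP_JUMP_IF_FALSE → pop True; no jump. Stack: []
LOAD_FAST_LOAD_FAST p,i → push 8,0. Stack: [8, 0]
BINARY_OP ^ → 8 ^ 0 = 8. Stack: [8]
STORE_FAST p → p=8. Stack: []
LOAD_FAST i → push 0. Stack: [0]
LOAD_CONST → push 10. Stack: [0, 10]
BINARY_OP % → 0 % 10 = 0. Stack: [0]
STORE_FAST p → p=0. Stack: []
LOAD_FAST_LOAD_FAST a,q → push -2,6. Stack: [-2, 6]
BINARY_OP - → -2 - 6 = -8. Stack: [-8]
STORE_FAST p → p=-8. Stack: []
LOAD_FAST i → push 0. Stack: [0]
LOAD_CONST → push 1. Stack: [0, 1]
BINARY_OP + → 0 + 1 = 1. Stack: [1]
STORE_FAST i → i=1. Stack: []
LOAD_FAST i → push 1. Stack: [1]
LOAD_CONST → push 2. Stack: [1, 2]
COMPARE_OP bool(<) → 1 vs 2 = True. Stack: [True]
POP_JUMP_IF_FALSE → pop True; no jump. Stack: []
LOAD_FAST_LOAD_FAST p,i → push -8,1. Stack: [-8, 1]
BINARY_OP ^ → -8 ^ 1 = -7. Stack: [-7]
STORE_FAST p → p=-7. Stack: []
LOAD_FAST i → push 1. Stack: [1]
LOAD_CONST → push 10. Stack: [1, 10]
BINARY_OP % → 1 % 10 = 1. Stack: [1]
STORE_FAST p → p=1. Stack: []
LOAD_FAST_LOAD_FAST a,q → push -2,6. Stack: [-2, 6]
BINARY_OP - → -2 - 6 = -8. Stack: [-8]
STORE_FAST p → p=-8. Stack: []
LOAD_FAST i → push 1. Stack: [1]
LOAD_CONST → push 1. Stack: [1, 1]
BINARY_OP + → 1 + 1 = 2. Stack: [2]
STORE_FAST i → i=2. Stack: []
LOAD_FAST i → push 2. Stack: [2]
LOAD_CONST → push 2. Stack: [2, 2]
COMPARE_OP bool(<) → 2 vs 2 = False. Stack: [False]
POP_JUMP_IF_FALSE → pop False; jump. Stack: []
LOAD_FAST p → push -8. Stack: [-8]
RETURN_VALUE → return -8.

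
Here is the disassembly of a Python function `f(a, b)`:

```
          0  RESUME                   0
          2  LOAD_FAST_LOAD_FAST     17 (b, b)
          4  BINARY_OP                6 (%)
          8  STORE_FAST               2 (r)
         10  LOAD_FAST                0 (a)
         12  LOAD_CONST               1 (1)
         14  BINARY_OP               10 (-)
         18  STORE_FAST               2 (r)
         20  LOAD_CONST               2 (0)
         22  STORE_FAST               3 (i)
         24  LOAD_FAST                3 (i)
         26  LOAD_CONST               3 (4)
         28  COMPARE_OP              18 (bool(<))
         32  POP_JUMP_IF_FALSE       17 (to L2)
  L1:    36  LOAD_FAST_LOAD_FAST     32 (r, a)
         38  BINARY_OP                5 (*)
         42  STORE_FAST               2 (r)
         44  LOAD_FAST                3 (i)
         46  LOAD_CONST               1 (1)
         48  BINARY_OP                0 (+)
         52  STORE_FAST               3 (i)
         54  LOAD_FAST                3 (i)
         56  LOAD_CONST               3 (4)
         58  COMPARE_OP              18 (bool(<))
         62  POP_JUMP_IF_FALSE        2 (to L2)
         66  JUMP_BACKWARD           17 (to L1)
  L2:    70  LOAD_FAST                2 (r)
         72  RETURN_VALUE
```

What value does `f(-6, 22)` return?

-9072

LOAD_FAST_LOAD_FAST b,b → push 22,22. Stack: [22, 22]
BINARY_OP % → 22 % 22 = 0. Stack: [0]
STORE_FAST r → r=0. Stack: []
LOAD_FAST a → push -6. Stack: [-6]
LOAD_CONST → push 1. Stack: [-6, 1]
BINARY_OP - → -6 - 1 = -7. Stack: [-7]
STORE_FAST r → r=-7. Stack: []
LOAD_CONST → push 0. Stack: [0]
STORE_FAST i → i=0. Stack: []
LOAD_FAST i → push 0. Stack: [0]
LOAD_CONST → push 4. Stack: [0, 4]
COMPARE_OP bool(<) → 0 vs 4 = True. Stack: [True]
POP_JUMP_IF_FALSE → pop True; no jump. Stack: []
LOAD_FAST_LOAD_FAST r,a → push -7,-6. Stack: [-7, -6]
BINARY_OP * → -7 * -6 = 42. Stack: [42]
STORE_FAST r → r=42. Stack: []
LOAD_FAST i → push 0. Stack: [0]
LOAD_CONST → push 1. Stack: [0, 1]
BINARY_OP + → 0 + 1 = 1. Stack: [1]
STORE_FAST i → i=1. Stack: []
LOAD_FAST i → push 1. Stack: [1]
LOAD_CONST → push 4. Stack: [1, 4]
COMPARE_OP bool(<) → 1 vs 4 = True. Stack: [True]
POP_JUMP_IF_FALSE → pop True; no jump. Stack: []
LOAD_FAST_LOAD_FAST r,a → push 42,-6. Stack: [42, -6]
BINARY_OP * → 42 * -6 = -252. Stack: [-252]
STORE_FAST r → r=-252. Stack: []
LOAD_FAST i → push 1. Stack: [1]
LOAD_CONST → push 1. Stack: [1, 1]
BINARY_OP + → 1 + 1 = 2. Stack: [2]
STORE_FAST i → i=2. Stack: []
LOAD_FAST i → push 2. Stack: [2]
LOAD_CONST → push 4. Stack: [2, 4]
COMPARE_OP bool(<) → 2 vs 4 = True. Stack: [True]
POP_JUMP_IF_FALSE → pop True; no jump. Stack: []
LOAD_FAST_LOAD_FAST r,a → push -252,-6. Stack: [-252, -6]
BINARY_OP * → -252 * -6 = 1512. Stack: [1512]
STORE_FAST r → r=1512. Stack: []
LOAD_FAST i → push 2. Stack: [2]
LOAD_CONST → push 1. Stack: [2, 1]
BINARY_OP + → 2 + 1 = 3. Stack: [3]
STORE_FAST i → i=3. Stack: []
LOAD_FAST i → push 3. Stack: [3]
LOAD_CONST → push 4. Stack: [3, 4]
COMPARE_OP bool(<) → 3 vs 4 = True. Stack: [True]
POP_JUMP_IF_FALSE → pop True; no jump. Stack: []
LOAD_FAST_LOAD_FAST r,a → push 1512,-6. Stack: [1512, -6]
BINARY_OP * → 1512 * -6 = -9072. Stack: [-9072]
STORE_FAST r → r=-9072. Stack: []
LOAD_FAST i → push 3. Stack: [3]
LOAD_CONST → push 1. Stack: [3, 1]
BINARY_OP + → 3 + 1 = 4. Stack: [4]
STORE_FAST i → i=4. Stack: []
LOAD_FAST i → push 4. Stack: [4]
LOAD_CONST → push 4. Stack: [4, 4]
COMPARE_OP bool(<) → 4 vs 4 = False. Stack: [False]
POP_JUMP_IF_FALSE → pop False; jump. Stack: []
LOAD_FAST r → push -9072. Stack: [-9072]
RETURN_VALUE → return -9072.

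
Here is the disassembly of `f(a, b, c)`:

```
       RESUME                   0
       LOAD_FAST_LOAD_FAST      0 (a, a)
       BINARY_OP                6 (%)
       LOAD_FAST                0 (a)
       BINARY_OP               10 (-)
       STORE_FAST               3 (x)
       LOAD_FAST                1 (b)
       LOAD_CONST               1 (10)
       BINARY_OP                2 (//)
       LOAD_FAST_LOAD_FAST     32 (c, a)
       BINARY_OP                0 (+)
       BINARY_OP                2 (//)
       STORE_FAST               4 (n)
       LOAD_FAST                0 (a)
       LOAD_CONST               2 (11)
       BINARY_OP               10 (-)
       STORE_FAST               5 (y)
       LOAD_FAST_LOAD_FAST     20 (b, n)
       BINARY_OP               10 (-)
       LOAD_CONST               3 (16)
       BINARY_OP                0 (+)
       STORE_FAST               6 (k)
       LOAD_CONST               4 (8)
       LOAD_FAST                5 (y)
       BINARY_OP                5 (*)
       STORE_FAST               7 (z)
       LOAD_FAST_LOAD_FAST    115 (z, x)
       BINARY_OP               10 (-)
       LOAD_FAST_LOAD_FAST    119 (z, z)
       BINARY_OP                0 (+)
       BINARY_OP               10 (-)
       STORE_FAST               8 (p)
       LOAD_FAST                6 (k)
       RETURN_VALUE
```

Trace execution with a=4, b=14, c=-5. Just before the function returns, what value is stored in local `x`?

-4

LOAD_FAST_LOAD_FAST a,a → push 4,4. Stack: [4, 4]
BINARY_OP % → 4 % 4 = 0. Stack: [0]
LOAD_FAST a → push 4. Stack: [0, 4]
BINARY_OP - → 0 - 4 = -4. Stack: [-4]
STORE_FAST x → x=-4. Stack: []
LOAD_FAST b → push 14. Stack: [14]
LOAD_CONST → push 10. Stack: [14, 10]
BINARY_OP // → 14 // 10 = 1. Stack: [1]
LOAD_FAST_LOAD_FAST c,a → push -5,4. Stack: [1, -5, 4]
BINARY_OP + → -5 + 4 = -1. Stack: [1, -1]
BINARY_OP // → 1 // -1 = -1. Stack: [-1]
STORE_FAST n → n=-1. Stack: []
LOAD_FAST a → push 4. Stack: [4]
LOAD_CONST → push 11. Stack: [4, 11]
BINARY_OP - → 4 - 11 = -7. Stack: [-7]
STORE_FAST y → y=-7. Stack: []
LOAD_FAST_LOAD_FAST b,n → push 14,-1. Stack: [14, -1]
BINARY_OP - → 14 - -1 = 15. Stack: [15]
LOAD_CONST → push 16. Stack: [15, 16]
BINARY_OP + → 15 + 16 = 31. Stack: [31]
STORE_FAST k → k=31. Stack: []
LOAD_CONST → push 8. Stack: [8]
LOAD_FAST y → push -7. Stack: [8, -7]
BINARY_OP * → 8 * -7 = -56. Stack: [-56]
STORE_FAST z → z=-56. Stack: []
LOAD_FAST_LOAD_FAST z,x → push -56,-4. Stack: [-56, -4]
BINARY_OP - → -56 - -4 = -52. Stack: [-52]
LOAD_FAST_LOAD_FAST z,z → push -56,-56. Stack: [-52, -56, -56]
BINARY_OP + → -56 + -56 = -112. Stack: [-52, -112]
BINARY_OP - → -52 - -112 = 60. Stack: [60]
STORE_FAST p → p=60. Stack: []
LOAD_FAST k → push 31. Stack: [31]
RETURN_VALUE → return 31.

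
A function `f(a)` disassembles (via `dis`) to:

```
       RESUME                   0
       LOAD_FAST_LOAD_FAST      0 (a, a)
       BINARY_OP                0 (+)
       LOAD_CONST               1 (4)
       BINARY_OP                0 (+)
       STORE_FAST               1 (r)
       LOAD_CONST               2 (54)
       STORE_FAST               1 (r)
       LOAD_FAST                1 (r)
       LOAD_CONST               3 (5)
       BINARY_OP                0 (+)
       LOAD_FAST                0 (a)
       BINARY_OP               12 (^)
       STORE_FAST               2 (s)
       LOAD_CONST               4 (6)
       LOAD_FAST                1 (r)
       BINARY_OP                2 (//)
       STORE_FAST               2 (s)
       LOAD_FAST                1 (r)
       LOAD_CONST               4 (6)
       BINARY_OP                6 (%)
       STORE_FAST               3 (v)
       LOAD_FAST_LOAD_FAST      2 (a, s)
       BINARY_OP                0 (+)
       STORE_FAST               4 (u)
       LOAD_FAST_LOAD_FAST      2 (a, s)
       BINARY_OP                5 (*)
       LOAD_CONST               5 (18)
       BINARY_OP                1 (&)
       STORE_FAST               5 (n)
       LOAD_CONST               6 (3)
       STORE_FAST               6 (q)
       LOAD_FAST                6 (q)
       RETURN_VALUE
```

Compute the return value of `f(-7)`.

LOAD_FAST_LOAD_FAST a,a → push -7,-7. Stack: [-7, -7]
BINARY_OP + → -7 + -7 = -14. Stack: [-14]
LOAD_CONST → push 4. Stack: [-14, 4]
BINARY_OP + → -14 + 4 = -10. Stack: [-10]
STORE_FAST r → r=-10. Stack: []
LOAD_CONST → push 54. Stack: [54]
STORE_FAST r → r=54. Stack: []
LOAD_FAST r → push 54. Stack: [54]
LOAD_CONST → push 5. Stack: [54, 5]
BINARY_OP + → 54 + 5 = 59. Stack: [59]
LOAD_FAST a → push -7. Stack: [59, -7]
BINARY_OP ^ → 59 ^ -7 = -62. Stack: [-62]
STORE_FAST s → s=-62. Stack: []
LOAD_CONST → push 6. Stack: [6]
LOAD_FAST r → push 54. Stack: [6, 54]
BINARY_OP // → 6 // 54 = 0. Stack: [0]
STORE_FAST s → s=0. Stack: []
LOAD_FAST r → push 54. Stack: [54]
LOAD_CONST → push 6. Stack: [54, 6]
BINARY_OP % → 54 % 6 = 0. Stack: [0]
STORE_FAST v → v=0. Stack: []
LOAD_FAST_LOAD_FAST a,s → push -7,0. Stack: [-7, 0]
BINARY_OP + → -7 + 0 = -7. Stack: [-7]
STORE_FAST u → u=-7. Stack: []
LOAD_FAST_LOAD_FAST a,s → push -7,0. Stack: [-7, 0]
BINARY_OP * → -7 * 0 = 0. Stack: [0]
LOAD_CONST → push 18. Stack: [0, 18]
BINARY_OP & → 0 & 18 = 0. Stack: [0]
STORE_FAST n → n=0. Stack: []
LOAD_CONST → push 3. Stack: [3]
STORE_FAST q → q=3. Stack: []
LOAD_FAST q → push 3. Stack: [3]
RETURN_VALUE → return 3.

3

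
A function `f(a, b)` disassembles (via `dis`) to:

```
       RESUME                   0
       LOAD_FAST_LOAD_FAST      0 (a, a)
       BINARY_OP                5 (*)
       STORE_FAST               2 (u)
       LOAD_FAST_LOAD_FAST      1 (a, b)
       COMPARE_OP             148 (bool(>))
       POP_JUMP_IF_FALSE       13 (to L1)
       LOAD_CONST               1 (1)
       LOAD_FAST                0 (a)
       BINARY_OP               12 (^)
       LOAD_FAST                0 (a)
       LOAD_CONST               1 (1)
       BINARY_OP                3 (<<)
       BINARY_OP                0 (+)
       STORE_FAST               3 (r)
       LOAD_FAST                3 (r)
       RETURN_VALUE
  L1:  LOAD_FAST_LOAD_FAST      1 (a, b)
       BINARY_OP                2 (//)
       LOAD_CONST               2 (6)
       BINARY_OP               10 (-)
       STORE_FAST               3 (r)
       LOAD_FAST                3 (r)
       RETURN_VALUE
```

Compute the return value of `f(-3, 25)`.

LOAD_FAST_LOAD_FAST a,a → push -3,-3. Stack: [-3, -3]
BINARY_OP * → -3 * -3 = 9. Stack: [9]
STORE_FAST u → u=9. Stack: []
LOAD_FAST_LOAD_FAST a,b → push -3,25. Stack: [-3, 25]
COMPARE_OP bool(>) → -3 vs 25 = False. Stack: [False]
POP_JUMP_IF_FALSE → pop False; jump. Stack: []
LOAD_FAST_LOAD_FAST a,b → push -3,25. Stack: [-3, 25]
BINARY_OP // → -3 // 25 = -1. Stack: [-1]
LOAD_CONST → push 6. Stack: [-1, 6]
BINARY_OP - → -1 - 6 = -7. Stack: [-7]
STORE_FAST r → r=-7. Stack: []
LOAD_FAST r → push -7. Stack: [-7]
RETURN_VALUE → return -7.

-7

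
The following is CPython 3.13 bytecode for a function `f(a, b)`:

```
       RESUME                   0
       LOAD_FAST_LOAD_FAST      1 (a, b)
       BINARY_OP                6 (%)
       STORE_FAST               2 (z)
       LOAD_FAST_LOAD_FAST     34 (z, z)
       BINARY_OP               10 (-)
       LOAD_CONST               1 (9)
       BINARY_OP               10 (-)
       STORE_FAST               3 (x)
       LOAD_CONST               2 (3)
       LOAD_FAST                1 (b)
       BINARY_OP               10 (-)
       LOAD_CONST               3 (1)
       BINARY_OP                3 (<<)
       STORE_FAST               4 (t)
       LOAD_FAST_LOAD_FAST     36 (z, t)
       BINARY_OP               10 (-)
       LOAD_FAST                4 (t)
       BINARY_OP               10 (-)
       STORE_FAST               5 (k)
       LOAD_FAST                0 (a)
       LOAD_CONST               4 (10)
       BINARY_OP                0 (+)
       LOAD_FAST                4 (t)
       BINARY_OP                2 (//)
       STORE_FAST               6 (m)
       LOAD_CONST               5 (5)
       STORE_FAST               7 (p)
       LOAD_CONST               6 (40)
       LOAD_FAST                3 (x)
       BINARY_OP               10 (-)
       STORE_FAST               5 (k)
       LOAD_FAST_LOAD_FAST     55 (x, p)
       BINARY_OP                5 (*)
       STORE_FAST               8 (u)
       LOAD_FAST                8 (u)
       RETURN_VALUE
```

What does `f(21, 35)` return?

-45

LOAD_FAST_LOAD_FAST a,b → push 21,35. Stack: [21, 35]
BINARY_OP % → 21 % 35 = 21. Stack: [21]
STORE_FAST z → z=21. Stack: []
LOAD_FAST_LOAD_FAST z,z → push 21,21. Stack: [21, 21]
BINARY_OP - → 21 - 21 = 0. Stack: [0]
LOAD_CONST → push 9. Stack: [0, 9]
BINARY_OP - → 0 - 9 = -9. Stack: [-9]
STORE_FAST x → x=-9. Stack: []
LOAD_CONST → push 3. Stack: [3]
LOAD_FAST b → push 35. Stack: [3, 35]
BINARY_OP - → 3 - 35 = -32. Stack: [-32]
LOAD_CONST → push 1. Stack: [-32, 1]
BINARY_OP << → -32 << 1 = -64. Stack: [-64]
STORE_FAST t → t=-64. Stack: []
LOAD_FAST_LOAD_FAST z,t → push 21,-64. Stack: [21, -64]
BINARY_OP - → 21 - -64 = 85. Stack: [85]
LOAD_FAST t → push -64. Stack: [85, -64]
BINARY_OP - → 85 - -64 = 149. Stack: [149]
STORE_FAST k → k=149. Stack: []
LOAD_FAST a → push 21. Stack: [21]
LOAD_CONST → push 10. Stack: [21, 10]
BINARY_OP + → 21 + 10 = 31. Stack: [31]
LOAD_FAST t → push -64. Stack: [31, -64]
BINARY_OP // → 31 // -64 = -1. Stack: [-1]
STORE_FAST m → m=-1. Stack: []
LOAD_CONST → push 5. Stack: [5]
STORE_FAST p → p=5. Stack: []
LOAD_CONST → push 40. Stack: [40]
LOAD_FAST x → push -9. Stack: [40, -9]
BINARY_OP - → 40 - -9 = 49. Stack: [49]
STORE_FAST k → k=49. Stack: []
LOAD_FAST_LOAD_FAST x,p → push -9,5. Stack: [-9, 5]
BINARY_OP * → -9 * 5 = -45. Stack: [-45]
STORE_FAST u → u=-45. Stack: []
LOAD_FAST u → push -45. Stack: [-45]
RETURN_VALUE → return -45.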